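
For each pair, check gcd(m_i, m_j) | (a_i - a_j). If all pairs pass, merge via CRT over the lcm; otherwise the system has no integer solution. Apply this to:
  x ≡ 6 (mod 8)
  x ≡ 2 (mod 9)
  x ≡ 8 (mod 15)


Moduli 8, 9, 15 are not pairwise coprime, so CRT works modulo lcm(m_i) when all pairwise compatibility conditions hold.
Pairwise compatibility: gcd(m_i, m_j) must divide a_i - a_j for every pair.
Merge one congruence at a time:
  Start: x ≡ 6 (mod 8).
  Combine with x ≡ 2 (mod 9): gcd(8, 9) = 1; 2 - 6 = -4, which IS divisible by 1, so compatible.
    Write x = 6 + 8·t and substitute into x ≡ 2 (mod 9): 8·t ≡ 2 − 6 = -4 (mod 9).
    Reduce coefficients mod 9: 8·t ≡ 5 (mod 9).
    The inverse of 8 mod 9 is 8 (since 8·8 = 64 = 7·9 + 1), so t ≡ 8·5 = 40 ≡ 4 (mod 9).
    Then x = 6 + 8·4 = 38, valid modulo lcm(8, 9) = 72: x ≡ 38 (mod 72).
  Combine with x ≡ 8 (mod 15): gcd(72, 15) = 3; 8 - 38 = -30, which IS divisible by 3, so compatible.
    Write x = 38 + 72·t and substitute into x ≡ 8 (mod 15): 72·t ≡ 8 − 38 = -30 (mod 15).
    Divide the congruence (and modulus) by g = 3: 24·t ≡ -10 (mod 5).
    Reduce coefficients mod 5: 4·t ≡ 0 (mod 5).
    The inverse of 4 mod 5 is 4 (since 4·4 = 16 = 3·5 + 1), so t ≡ 4·0 = 0 ≡ 0 (mod 5).
    Then x = 38 + 72·0 = 38, valid modulo lcm(72, 15) = 360: x ≡ 38 (mod 360).
Verify: 38 mod 8 = 6, 38 mod 9 = 2, 38 mod 15 = 8.

x ≡ 38 (mod 360).


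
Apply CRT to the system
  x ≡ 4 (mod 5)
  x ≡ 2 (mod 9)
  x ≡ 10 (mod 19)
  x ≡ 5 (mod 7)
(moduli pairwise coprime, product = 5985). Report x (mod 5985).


Product of moduli M = 5 · 9 · 19 · 7 = 5985.
Merge one congruence at a time:
  Start: x ≡ 4 (mod 5).
  Combine with x ≡ 2 (mod 9); new modulus lcm = 45.
    Write x = 4 + 5·t and substitute into x ≡ 2 (mod 9): 5·t ≡ 2 − 4 = -2 (mod 9).
    Reduce coefficients mod 9: 5·t ≡ 7 (mod 9).
    The inverse of 5 mod 9 is 2 (since 5·2 = 10 = 1·9 + 1), so t ≡ 2·7 = 14 ≡ 5 (mod 9).
    Then x = 4 + 5·5 = 29, valid modulo lcm(5, 9) = 45: x ≡ 29 (mod 45).
  Combine with x ≡ 10 (mod 19); new modulus lcm = 855.
    Write x = 29 + 45·t and substitute into x ≡ 10 (mod 19): 45·t ≡ 10 − 29 = -19 (mod 19).
    Reduce coefficients mod 19: 7·t ≡ 0 (mod 19).
    The inverse of 7 mod 19 is 11 (since 7·11 = 77 = 4·19 + 1), so t ≡ 11·0 = 0 ≡ 0 (mod 19).
    Then x = 29 + 45·0 = 29, valid modulo lcm(45, 19) = 855: x ≡ 29 (mod 855).
  Combine with x ≡ 5 (mod 7); new modulus lcm = 5985.
    Write x = 29 + 855·t and substitute into x ≡ 5 (mod 7): 855·t ≡ 5 − 29 = -24 (mod 7).
    Reduce coefficients mod 7: 1·t ≡ 4 (mod 7).
    So t ≡ 4 (mod 7).
    Then x = 29 + 855·4 = 3449, valid modulo lcm(855, 7) = 5985: x ≡ 3449 (mod 5985).
Verify against each original: 3449 mod 5 = 4, 3449 mod 9 = 2, 3449 mod 19 = 10, 3449 mod 7 = 5.

x ≡ 3449 (mod 5985).


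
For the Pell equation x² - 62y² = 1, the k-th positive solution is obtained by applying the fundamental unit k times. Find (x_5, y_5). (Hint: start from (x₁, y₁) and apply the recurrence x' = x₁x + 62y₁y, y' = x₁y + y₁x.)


Step 1: Find the fundamental solution (x₁, y₁) of x² - 62y² = 1.
  Expand √62 as a continued fraction. a₀ = ⌊√62⌋ = 7; iterate m_{k+1} = d_k·a_k − m_k, d_{k+1} = (62 − m_{k+1}²)/d_k, a_{k+1} = ⌊(a₀ + m_{k+1})/d_{k+1}⌋ (starting m₀ = 0, d₀ = 1), with convergents p_k = a_k·p_{k-1} + p_{k-2}, q_k = a_k·q_{k-1} + q_{k-2} (p₋₁ = 1, q₋₁ = 0):
  k = 0: a₀ = 7; p₀/q₀ = 7/1; p₀² − 62·q₀² = 49 − 62 = -13.
  k = 1: m = 7, d = 13, a = ⌊(7 + 7)/13⌋ = 1; p/q = (1·7 + 1)/(1·1 + 0) = 8/1; p² − 62·q² = 64 − 62 = 2.
  k = 2: m = 6, d = 2, a = ⌊(7 + 6)/2⌋ = 6; p/q = (6·8 + 7)/(6·1 + 1) = 55/7; p² − 62·q² = 3025 − 3038 = -13.
  k = 3: m = 6, d = 13, a = ⌊(7 + 6)/13⌋ = 1; p/q = (1·55 + 8)/(1·7 + 1) = 63/8; p² − 62·q² = 3969 − 3968 = 1.
  The first convergent with p² − 62·q² = 1 gives the fundamental solution (x₁, y₁) = (63, 8).
Step 2: Apply the recurrence (x_{n+1}, y_{n+1}) = (x₁x_n + 62y₁y_n, x₁y_n + y₁x_n) repeatedly.
  From (x_1, y_1) = (63, 8): x_2 = 63·63 + 62·8·8 = 7937; y_2 = 63·8 + 8·63 = 1008.
  From (x_2, y_2) = (7937, 1008): x_3 = 63·7937 + 62·8·1008 = 999999; y_3 = 63·1008 + 8·7937 = 127000.
  From (x_3, y_3) = (999999, 127000): x_4 = 63·999999 + 62·8·127000 = 125991937; y_4 = 63·127000 + 8·999999 = 16000992.
  From (x_4, y_4) = (125991937, 16000992): x_5 = 63·125991937 + 62·8·16000992 = 15873984063; y_5 = 63·16000992 + 8·125991937 = 2015997992.
Step 3: Verify x_5² - 62·y_5² = 251983370032377987969 - 251983370032377987968 = 1 (should be 1). ✓

(x_1, y_1) = (63, 8); (x_5, y_5) = (15873984063, 2015997992).


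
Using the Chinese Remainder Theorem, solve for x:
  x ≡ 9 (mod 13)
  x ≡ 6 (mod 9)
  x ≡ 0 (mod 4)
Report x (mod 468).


Moduli 13, 9, 4 are pairwise coprime; by CRT there is a unique solution modulo M = 13 · 9 · 4 = 468.
Solve pairwise, accumulating the modulus:
  Start with x ≡ 9 (mod 13).
  Combine with x ≡ 6 (mod 9): since gcd(13, 9) = 1, we get a unique residue mod 117.
    Write x = 9 + 13·t and substitute into x ≡ 6 (mod 9): 13·t ≡ 6 − 9 = -3 (mod 9).
    Reduce coefficients mod 9: 4·t ≡ 6 (mod 9).
    The inverse of 4 mod 9 is 7 (since 4·7 = 28 = 3·9 + 1), so t ≡ 7·6 = 42 ≡ 6 (mod 9).
    Then x = 9 + 13·6 = 87, valid modulo lcm(13, 9) = 117: x ≡ 87 (mod 117).
  Combine with x ≡ 0 (mod 4): since gcd(117, 4) = 1, we get a unique residue mod 468.
    Write x = 87 + 117·t and substitute into x ≡ 0 (mod 4): 117·t ≡ 0 − 87 = -87 (mod 4).
    Reduce coefficients mod 4: 1·t ≡ 1 (mod 4).
    So t ≡ 1 (mod 4).
    Then x = 87 + 117·1 = 204, valid modulo lcm(117, 4) = 468: x ≡ 204 (mod 468).
Verify: 204 mod 13 = 9 ✓, 204 mod 9 = 6 ✓, 204 mod 4 = 0 ✓.

x ≡ 204 (mod 468).


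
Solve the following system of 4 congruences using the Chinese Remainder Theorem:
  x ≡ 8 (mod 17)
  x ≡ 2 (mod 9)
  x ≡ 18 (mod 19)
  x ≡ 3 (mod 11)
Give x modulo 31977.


Product of moduli M = 17 · 9 · 19 · 11 = 31977.
Merge one congruence at a time:
  Start: x ≡ 8 (mod 17).
  Combine with x ≡ 2 (mod 9); new modulus lcm = 153.
    Write x = 8 + 17·t and substitute into x ≡ 2 (mod 9): 17·t ≡ 2 − 8 = -6 (mod 9).
    Reduce coefficients mod 9: 8·t ≡ 3 (mod 9).
    The inverse of 8 mod 9 is 8 (since 8·8 = 64 = 7·9 + 1), so t ≡ 8·3 = 24 ≡ 6 (mod 9).
    Then x = 8 + 17·6 = 110, valid modulo lcm(17, 9) = 153: x ≡ 110 (mod 153).
  Combine with x ≡ 18 (mod 19); new modulus lcm = 2907.
    Write x = 110 + 153·t and substitute into x ≡ 18 (mod 19): 153·t ≡ 18 − 110 = -92 (mod 19).
    Reduce coefficients mod 19: 1·t ≡ 3 (mod 19).
    So t ≡ 3 (mod 19).
    Then x = 110 + 153·3 = 569, valid modulo lcm(153, 19) = 2907: x ≡ 569 (mod 2907).
  Combine with x ≡ 3 (mod 11); new modulus lcm = 31977.
    Write x = 569 + 2907·t and substitute into x ≡ 3 (mod 11): 2907·t ≡ 3 − 569 = -566 (mod 11).
    Reduce coefficients mod 11: 3·t ≡ 6 (mod 11).
    The inverse of 3 mod 11 is 4 (since 3·4 = 12 = 1·11 + 1), so t ≡ 4·6 = 24 ≡ 2 (mod 11).
    Then x = 569 + 2907·2 = 6383, valid modulo lcm(2907, 11) = 31977: x ≡ 6383 (mod 31977).
Verify against each original: 6383 mod 17 = 8, 6383 mod 9 = 2, 6383 mod 19 = 18, 6383 mod 11 = 3.

x ≡ 6383 (mod 31977).


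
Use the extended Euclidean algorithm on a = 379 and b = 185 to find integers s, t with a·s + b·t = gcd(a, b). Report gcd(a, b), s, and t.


Euclidean algorithm on (379, 185) — divide until remainder is 0:
  379 = 2 · 185 + 9
  185 = 20 · 9 + 5
  9 = 1 · 5 + 4
  5 = 1 · 4 + 1
  4 = 4 · 1 + 0
gcd(379, 185) = 1.
Track Bezout coefficients alongside the remainders: start with r₀ = 379 = a·1 + b·0 (s = 1, t = 0) and r₁ = 185 = a·0 + b·1 (s = 0, t = 1); each new remainder r_{k+1} = r_{k-1} − q_k·r_k inherits s_{k+1} = s_{k-1} − q_k·s_k, t_{k+1} = t_{k-1} − q_k·t_k, so r_k = a·s_k + b·t_k at every step:
  q = 2: r = 9, s = 1 − 2·0 = 1, t = 0 − 2·1 = -2  (check: 379·1 + 185·(-2) = 9)
  q = 20: r = 5, s = 0 − 20·1 = -20, t = 1 − 20·(-2) = 41  (check: 379·(-20) + 185·41 = 5)
  q = 1: r = 4, s = 1 − 1·(-20) = 21, t = -2 − 1·41 = -43  (check: 379·21 + 185·(-43) = 4)
  q = 1: r = 1, s = -20 − 1·21 = -41, t = 41 − 1·(-43) = 84  (check: 379·(-41) + 185·84 = 1)
The row with r = 1 (the gcd) gives the Bezout coefficients s = -41, t = 84.
Result: 379 · (-41) + 185 · (84) = 1.

gcd(379, 185) = 1; s = -41, t = 84 (check: 379·(-41) + 185·84 = 1).


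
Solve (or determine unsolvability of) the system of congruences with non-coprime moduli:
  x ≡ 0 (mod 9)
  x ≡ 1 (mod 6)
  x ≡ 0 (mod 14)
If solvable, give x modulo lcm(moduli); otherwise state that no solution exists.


Moduli 9, 6, 14 are not pairwise coprime, so CRT works modulo lcm(m_i) when all pairwise compatibility conditions hold.
Pairwise compatibility: gcd(m_i, m_j) must divide a_i - a_j for every pair.
Merge one congruence at a time:
  Start: x ≡ 0 (mod 9).
  Combine with x ≡ 1 (mod 6): gcd(9, 6) = 3, and 1 - 0 = 1 is NOT divisible by 3.
    ⇒ system is inconsistent (no integer solution).

No solution (the system is inconsistent).


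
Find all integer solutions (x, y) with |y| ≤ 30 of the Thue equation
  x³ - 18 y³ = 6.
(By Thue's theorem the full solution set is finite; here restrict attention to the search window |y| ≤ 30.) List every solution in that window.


The equation is x³ - 18y³ = 6. For fixed y, x³ = 18·y³ + 6, so a solution requires the RHS to be a perfect cube.
Strategy: iterate y from -30 to 30, compute RHS = 18·y³ + 6, and check whether it is a (positive or negative) perfect cube.
Check small values of y:
  y = 0: RHS = 6 is not a perfect cube.
  y = 1: RHS = 24 is not a perfect cube.
  y = -1: RHS = -12 is not a perfect cube.
  y = 2: RHS = 150 is not a perfect cube.
  y = -2: RHS = -138 is not a perfect cube.
  y = 3: RHS = 492 is not a perfect cube.
  y = -3: RHS = -480 is not a perfect cube.
Continuing the search up to |y| = 30 finds no solutions either.
No (x, y) in the scanned range satisfies the equation.

No integer solutions with |y| ≤ 30.


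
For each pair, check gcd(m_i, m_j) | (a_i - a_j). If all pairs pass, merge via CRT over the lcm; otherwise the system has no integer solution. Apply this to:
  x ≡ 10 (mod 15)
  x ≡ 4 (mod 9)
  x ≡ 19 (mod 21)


Moduli 15, 9, 21 are not pairwise coprime, so CRT works modulo lcm(m_i) when all pairwise compatibility conditions hold.
Pairwise compatibility: gcd(m_i, m_j) must divide a_i - a_j for every pair.
Merge one congruence at a time:
  Start: x ≡ 10 (mod 15).
  Combine with x ≡ 4 (mod 9): gcd(15, 9) = 3; 4 - 10 = -6, which IS divisible by 3, so compatible.
    Write x = 10 + 15·t and substitute into x ≡ 4 (mod 9): 15·t ≡ 4 − 10 = -6 (mod 9).
    Divide the congruence (and modulus) by g = 3: 5·t ≡ -2 (mod 3).
    Reduce coefficients mod 3: 2·t ≡ 1 (mod 3).
    The inverse of 2 mod 3 is 2 (since 2·2 = 4 = 1·3 + 1), so t ≡ 2·1 = 2 ≡ 2 (mod 3).
    Then x = 10 + 15·2 = 40, valid modulo lcm(15, 9) = 45: x ≡ 40 (mod 45).
  Combine with x ≡ 19 (mod 21): gcd(45, 21) = 3; 19 - 40 = -21, which IS divisible by 3, so compatible.
    Write x = 40 + 45·t and substitute into x ≡ 19 (mod 21): 45·t ≡ 19 − 40 = -21 (mod 21).
    Divide the congruence (and modulus) by g = 3: 15·t ≡ -7 (mod 7).
    Reduce coefficients mod 7: 1·t ≡ 0 (mod 7).
    So t ≡ 0 (mod 7).
    Then x = 40 + 45·0 = 40, valid modulo lcm(45, 21) = 315: x ≡ 40 (mod 315).
Verify: 40 mod 15 = 10, 40 mod 9 = 4, 40 mod 21 = 19.

x ≡ 40 (mod 315).


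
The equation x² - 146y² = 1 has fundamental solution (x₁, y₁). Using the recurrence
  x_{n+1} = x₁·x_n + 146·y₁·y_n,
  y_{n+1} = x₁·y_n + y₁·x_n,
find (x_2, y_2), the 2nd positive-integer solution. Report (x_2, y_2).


Step 1: Find the fundamental solution (x₁, y₁) of x² - 146y² = 1.
  Expand √146 as a continued fraction. a₀ = ⌊√146⌋ = 12; iterate m_{k+1} = d_k·a_k − m_k, d_{k+1} = (146 − m_{k+1}²)/d_k, a_{k+1} = ⌊(a₀ + m_{k+1})/d_{k+1}⌋ (starting m₀ = 0, d₀ = 1), with convergents p_k = a_k·p_{k-1} + p_{k-2}, q_k = a_k·q_{k-1} + q_{k-2} (p₋₁ = 1, q₋₁ = 0):
  k = 0: a₀ = 12; p₀/q₀ = 12/1; p₀² − 146·q₀² = 144 − 146 = -2.
  k = 1: m = 12, d = 2, a = ⌊(12 + 12)/2⌋ = 12; p/q = (12·12 + 1)/(12·1 + 0) = 145/12; p² − 146·q² = 21025 − 21024 = 1.
  The first convergent with p² − 146·q² = 1 gives the fundamental solution (x₁, y₁) = (145, 12).
Step 2: Apply the recurrence (x_{n+1}, y_{n+1}) = (x₁x_n + 146y₁y_n, x₁y_n + y₁x_n) repeatedly.
  From (x_1, y_1) = (145, 12): x_2 = 145·145 + 146·12·12 = 42049; y_2 = 145·12 + 12·145 = 3480.
Step 3: Verify x_2² - 146·y_2² = 1768118401 - 1768118400 = 1 (should be 1). ✓

(x_1, y_1) = (145, 12); (x_2, y_2) = (42049, 3480).


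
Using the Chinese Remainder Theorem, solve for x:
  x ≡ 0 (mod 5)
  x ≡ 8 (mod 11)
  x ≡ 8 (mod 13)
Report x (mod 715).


Moduli 5, 11, 13 are pairwise coprime; by CRT there is a unique solution modulo M = 5 · 11 · 13 = 715.
Solve pairwise, accumulating the modulus:
  Start with x ≡ 0 (mod 5).
  Combine with x ≡ 8 (mod 11): since gcd(5, 11) = 1, we get a unique residue mod 55.
    Write x = 0 + 5·t and substitute into x ≡ 8 (mod 11): 5·t ≡ 8 − 0 = 8 (mod 11).
    The inverse of 5 mod 11 is 9 (since 5·9 = 45 = 4·11 + 1), so t ≡ 9·8 = 72 ≡ 6 (mod 11).
    Then x = 0 + 5·6 = 30, valid modulo lcm(5, 11) = 55: x ≡ 30 (mod 55).
  Combine with x ≡ 8 (mod 13): since gcd(55, 13) = 1, we get a unique residue mod 715.
    Write x = 30 + 55·t and substitute into x ≡ 8 (mod 13): 55·t ≡ 8 − 30 = -22 (mod 13).
    Reduce coefficients mod 13: 3·t ≡ 4 (mod 13).
    The inverse of 3 mod 13 is 9 (since 3·9 = 27 = 2·13 + 1), so t ≡ 9·4 = 36 ≡ 10 (mod 13).
    Then x = 30 + 55·10 = 580, valid modulo lcm(55, 13) = 715: x ≡ 580 (mod 715).
Verify: 580 mod 5 = 0 ✓, 580 mod 11 = 8 ✓, 580 mod 13 = 8 ✓.

x ≡ 580 (mod 715).


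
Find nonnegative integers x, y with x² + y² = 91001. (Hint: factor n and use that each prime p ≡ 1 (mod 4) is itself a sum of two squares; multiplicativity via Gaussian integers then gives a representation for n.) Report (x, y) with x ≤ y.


Step 1: Factor n = 91001 = 17 · 53 · 101.
Step 2: Check the mod-4 condition on each prime factor: 17 ≡ 1 (mod 4), exponent 1; 53 ≡ 1 (mod 4), exponent 1; 101 ≡ 1 (mod 4), exponent 1.
All primes ≡ 3 (mod 4) appear to even exponent (or don't appear), so by the two-squares theorem n IS expressible as a sum of two squares.
Step 3: Build a representation. Here n = 17 · 53 · 101 is a product of primes ≡ 1 (mod 4). Each prime p ≡ 1 (mod 4) is itself a sum of two squares; find a² by testing p − a² for a perfect square:
  17: 17 − 1² = 16 = 4² ⇒ 17 = 1² + 4².
  53: 53 − 1² = 52, 53 − 2² = 49 = 7² ⇒ 53 = 2² + 7².
  101: 101 − 1² = 100 = 10² ⇒ 101 = 1² + 10².
  Combine using the Brahmagupta–Fibonacci identity (a² + b²)(c² + d²) = (ac − bd)² + (ad + bc)² = (ac + bd)² + (ad − bc)²:
  17 · 53 = 901: from (1² + 4²)(2² + 7²), take (1·2 − 4·7, 1·7 + 4·2) = (2 − 28, 7 + 8) = (-26, 15); dropping signs (only squares matter) gives (26, 15); check 26² + 15² = 676 + 225 = 901 ✓.
  901 · 101 = 91001: from (26² + 15²)(1² + 10²), take (26·1 − 15·10, 26·10 + 15·1) = (26 − 150, 260 + 15) = (-124, 275); dropping signs (only squares matter) gives (124, 275); check 124² + 275² = 15376 + 75625 = 91001 ✓.
Step 4: Order so x ≤ y and verify: 124² + 275² = 15376 + 75625 = 91001 = n. ✓

n = 91001 = 124² + 275² (one valid representation with x ≤ y).


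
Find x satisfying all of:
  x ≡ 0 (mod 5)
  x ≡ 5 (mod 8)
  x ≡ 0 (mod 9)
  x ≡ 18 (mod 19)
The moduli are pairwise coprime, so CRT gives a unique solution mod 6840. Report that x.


Product of moduli M = 5 · 8 · 9 · 19 = 6840.
Merge one congruence at a time:
  Start: x ≡ 0 (mod 5).
  Combine with x ≡ 5 (mod 8); new modulus lcm = 40.
    Write x = 0 + 5·t and substitute into x ≡ 5 (mod 8): 5·t ≡ 5 − 0 = 5 (mod 8).
    The inverse of 5 mod 8 is 5 (since 5·5 = 25 = 3·8 + 1), so t ≡ 5·5 = 25 ≡ 1 (mod 8).
    Then x = 0 + 5·1 = 5, valid modulo lcm(5, 8) = 40: x ≡ 5 (mod 40).
  Combine with x ≡ 0 (mod 9); new modulus lcm = 360.
    Write x = 5 + 40·t and substitute into x ≡ 0 (mod 9): 40·t ≡ 0 − 5 = -5 (mod 9).
    Reduce coefficients mod 9: 4·t ≡ 4 (mod 9).
    The inverse of 4 mod 9 is 7 (since 4·7 = 28 = 3·9 + 1), so t ≡ 7·4 = 28 ≡ 1 (mod 9).
    Then x = 5 + 40·1 = 45, valid modulo lcm(40, 9) = 360: x ≡ 45 (mod 360).
  Combine with x ≡ 18 (mod 19); new modulus lcm = 6840.
    Write x = 45 + 360·t and substitute into x ≡ 18 (mod 19): 360·t ≡ 18 − 45 = -27 (mod 19).
    Reduce coefficients mod 19: 18·t ≡ 11 (mod 19).
    The inverse of 18 mod 19 is 18 (since 18·18 = 324 = 17·19 + 1), so t ≡ 18·11 = 198 ≡ 8 (mod 19).
    Then x = 45 + 360·8 = 2925, valid modulo lcm(360, 19) = 6840: x ≡ 2925 (mod 6840).
Verify against each original: 2925 mod 5 = 0, 2925 mod 8 = 5, 2925 mod 9 = 0, 2925 mod 19 = 18.

x ≡ 2925 (mod 6840).


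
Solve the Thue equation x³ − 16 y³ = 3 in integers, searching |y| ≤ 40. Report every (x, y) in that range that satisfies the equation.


The equation is x³ - 16y³ = 3. For fixed y, x³ = 16·y³ + 3, so a solution requires the RHS to be a perfect cube.
Strategy: iterate y from -40 to 40, compute RHS = 16·y³ + 3, and check whether it is a (positive or negative) perfect cube.
Check small values of y:
  y = 0: RHS = 3 is not a perfect cube.
  y = 1: RHS = 19 is not a perfect cube.
  y = -1: RHS = -13 is not a perfect cube.
  y = 2: RHS = 131 is not a perfect cube.
  y = -2: RHS = -125 = (-5)³ ⇒ x = -5 works.
  y = 3: RHS = 435 is not a perfect cube.
  y = -3: RHS = -429 is not a perfect cube.
Continuing the search up to |y| = 40 finds no further solutions beyond those listed.
Collected solutions: (-5, -2).

Solutions (with |y| ≤ 40): (-5, -2).


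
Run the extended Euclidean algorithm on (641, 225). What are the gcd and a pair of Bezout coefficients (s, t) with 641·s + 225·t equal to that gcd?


Euclidean algorithm on (641, 225) — divide until remainder is 0:
  641 = 2 · 225 + 191
  225 = 1 · 191 + 34
  191 = 5 · 34 + 21
  34 = 1 · 21 + 13
  21 = 1 · 13 + 8
  13 = 1 · 8 + 5
  8 = 1 · 5 + 3
  5 = 1 · 3 + 2
  3 = 1 · 2 + 1
  2 = 2 · 1 + 0
gcd(641, 225) = 1.
Track Bezout coefficients alongside the remainders: start with r₀ = 641 = a·1 + b·0 (s = 1, t = 0) and r₁ = 225 = a·0 + b·1 (s = 0, t = 1); each new remainder r_{k+1} = r_{k-1} − q_k·r_k inherits s_{k+1} = s_{k-1} − q_k·s_k, t_{k+1} = t_{k-1} − q_k·t_k, so r_k = a·s_k + b·t_k at every step:
  q = 2: r = 191, s = 1 − 2·0 = 1, t = 0 − 2·1 = -2  (check: 641·1 + 225·(-2) = 191)
  q = 1: r = 34, s = 0 − 1·1 = -1, t = 1 − 1·(-2) = 3  (check: 641·(-1) + 225·3 = 34)
  q = 5: r = 21, s = 1 − 5·(-1) = 6, t = -2 − 5·3 = -17  (check: 641·6 + 225·(-17) = 21)
  q = 1: r = 13, s = -1 − 1·6 = -7, t = 3 − 1·(-17) = 20  (check: 641·(-7) + 225·20 = 13)
  q = 1: r = 8, s = 6 − 1·(-7) = 13, t = -17 − 1·20 = -37  (check: 641·13 + 225·(-37) = 8)
  q = 1: r = 5, s = -7 − 1·13 = -20, t = 20 − 1·(-37) = 57  (check: 641·(-20) + 225·57 = 5)
  q = 1: r = 3, s = 13 − 1·(-20) = 33, t = -37 − 1·57 = -94  (check: 641·33 + 225·(-94) = 3)
  q = 1: r = 2, s = -20 − 1·33 = -53, t = 57 − 1·(-94) = 151  (check: 641·(-53) + 225·151 = 2)
  q = 1: r = 1, s = 33 − 1·(-53) = 86, t = -94 − 1·151 = -245  (check: 641·86 + 225·(-245) = 1)
The row with r = 1 (the gcd) gives the Bezout coefficients s = 86, t = -245.
Result: 641 · (86) + 225 · (-245) = 1.

gcd(641, 225) = 1; s = 86, t = -245 (check: 641·86 + 225·(-245) = 1).


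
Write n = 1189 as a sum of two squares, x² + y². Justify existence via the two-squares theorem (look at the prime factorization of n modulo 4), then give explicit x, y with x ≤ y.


Step 1: Factor n = 1189 = 29 · 41.
Step 2: Check the mod-4 condition on each prime factor: 29 ≡ 1 (mod 4), exponent 1; 41 ≡ 1 (mod 4), exponent 1.
All primes ≡ 3 (mod 4) appear to even exponent (or don't appear), so by the two-squares theorem n IS expressible as a sum of two squares.
Step 3: Build a representation. Here n = 29 · 41 is a product of primes ≡ 1 (mod 4). Each prime p ≡ 1 (mod 4) is itself a sum of two squares; find a² by testing p − a² for a perfect square:
  29: 29 − 1² = 28, 29 − 2² = 25 = 5² ⇒ 29 = 2² + 5².
  41: 41 − 1² = 40, 41 − 2² = 37, 41 − 3² = 32, 41 − 4² = 25 = 5² ⇒ 41 = 4² + 5².
  Combine using the Brahmagupta–Fibonacci identity (a² + b²)(c² + d²) = (ac − bd)² + (ad + bc)² = (ac + bd)² + (ad − bc)²:
  29 · 41 = 1189: from (2² + 5²)(4² + 5²), take (2·4 − 5·5, 2·5 + 5·4) = (8 − 25, 10 + 20) = (-17, 30); dropping signs (only squares matter) gives (17, 30); check 17² + 30² = 289 + 900 = 1189 ✓.
Step 4: Order so x ≤ y and verify: 17² + 30² = 289 + 900 = 1189 = n. ✓

n = 1189 = 17² + 30² (one valid representation with x ≤ y).


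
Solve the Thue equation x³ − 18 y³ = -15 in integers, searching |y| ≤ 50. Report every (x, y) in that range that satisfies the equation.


The equation is x³ - 18y³ = -15. For fixed y, x³ = 18·y³ − 15, so a solution requires the RHS to be a perfect cube.
Strategy: iterate y from -50 to 50, compute RHS = 18·y³ − 15, and check whether it is a (positive or negative) perfect cube.
Check small values of y:
  y = 0: RHS = -15 is not a perfect cube.
  y = 1: RHS = 3 is not a perfect cube.
  y = -1: RHS = -33 is not a perfect cube.
  y = 2: RHS = 129 is not a perfect cube.
  y = -2: RHS = -159 is not a perfect cube.
  y = 3: RHS = 471 is not a perfect cube.
  y = -3: RHS = -501 is not a perfect cube.
Continuing the search up to |y| = 50 finds no solutions either.
No (x, y) in the scanned range satisfies the equation.

No integer solutions with |y| ≤ 50.


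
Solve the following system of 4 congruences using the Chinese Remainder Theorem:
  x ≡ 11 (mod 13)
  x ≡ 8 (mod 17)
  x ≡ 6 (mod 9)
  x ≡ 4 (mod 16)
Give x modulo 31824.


Product of moduli M = 13 · 17 · 9 · 16 = 31824.
Merge one congruence at a time:
  Start: x ≡ 11 (mod 13).
  Combine with x ≡ 8 (mod 17); new modulus lcm = 221.
    Write x = 11 + 13·t and substitute into x ≡ 8 (mod 17): 13·t ≡ 8 − 11 = -3 (mod 17).
    Reduce coefficients mod 17: 13·t ≡ 14 (mod 17).
    The inverse of 13 mod 17 is 4 (since 13·4 = 52 = 3·17 + 1), so t ≡ 4·14 = 56 ≡ 5 (mod 17).
    Then x = 11 + 13·5 = 76, valid modulo lcm(13, 17) = 221: x ≡ 76 (mod 221).
  Combine with x ≡ 6 (mod 9); new modulus lcm = 1989.
    Write x = 76 + 221·t and substitute into x ≡ 6 (mod 9): 221·t ≡ 6 − 76 = -70 (mod 9).
    Reduce coefficients mod 9: 5·t ≡ 2 (mod 9).
    The inverse of 5 mod 9 is 2 (since 5·2 = 10 = 1·9 + 1), so t ≡ 2·2 = 4 ≡ 4 (mod 9).
    Then x = 76 + 221·4 = 960, valid modulo lcm(221, 9) = 1989: x ≡ 960 (mod 1989).
  Combine with x ≡ 4 (mod 16); new modulus lcm = 31824.
    Write x = 960 + 1989·t and substitute into x ≡ 4 (mod 16): 1989·t ≡ 4 − 960 = -956 (mod 16).
    Reduce coefficients mod 16: 5·t ≡ 4 (mod 16).
    The inverse of 5 mod 16 is 13 (since 5·13 = 65 = 4·16 + 1), so t ≡ 13·4 = 52 ≡ 4 (mod 16).
    Then x = 960 + 1989·4 = 8916, valid modulo lcm(1989, 16) = 31824: x ≡ 8916 (mod 31824).
Verify against each original: 8916 mod 13 = 11, 8916 mod 17 = 8, 8916 mod 9 = 6, 8916 mod 16 = 4.

x ≡ 8916 (mod 31824).


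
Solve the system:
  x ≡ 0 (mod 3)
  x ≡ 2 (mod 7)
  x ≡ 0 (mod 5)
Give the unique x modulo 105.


Moduli 3, 7, 5 are pairwise coprime; by CRT there is a unique solution modulo M = 3 · 7 · 5 = 105.
Solve pairwise, accumulating the modulus:
  Start with x ≡ 0 (mod 3).
  Combine with x ≡ 2 (mod 7): since gcd(3, 7) = 1, we get a unique residue mod 21.
    Write x = 0 + 3·t and substitute into x ≡ 2 (mod 7): 3·t ≡ 2 − 0 = 2 (mod 7).
    The inverse of 3 mod 7 is 5 (since 3·5 = 15 = 2·7 + 1), so t ≡ 5·2 = 10 ≡ 3 (mod 7).
    Then x = 0 + 3·3 = 9, valid modulo lcm(3, 7) = 21: x ≡ 9 (mod 21).
  Combine with x ≡ 0 (mod 5): since gcd(21, 5) = 1, we get a unique residue mod 105.
    Write x = 9 + 21·t and substitute into x ≡ 0 (mod 5): 21·t ≡ 0 − 9 = -9 (mod 5).
    Reduce coefficients mod 5: 1·t ≡ 1 (mod 5).
    So t ≡ 1 (mod 5).
    Then x = 9 + 21·1 = 30, valid modulo lcm(21, 5) = 105: x ≡ 30 (mod 105).
Verify: 30 mod 3 = 0 ✓, 30 mod 7 = 2 ✓, 30 mod 5 = 0 ✓.

x ≡ 30 (mod 105).


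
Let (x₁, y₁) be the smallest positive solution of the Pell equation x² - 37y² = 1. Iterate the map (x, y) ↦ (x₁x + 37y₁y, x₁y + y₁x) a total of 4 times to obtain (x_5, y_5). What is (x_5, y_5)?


Step 1: Find the fundamental solution (x₁, y₁) of x² - 37y² = 1.
  Expand √37 as a continued fraction. a₀ = ⌊√37⌋ = 6; iterate m_{k+1} = d_k·a_k − m_k, d_{k+1} = (37 − m_{k+1}²)/d_k, a_{k+1} = ⌊(a₀ + m_{k+1})/d_{k+1}⌋ (starting m₀ = 0, d₀ = 1), with convergents p_k = a_k·p_{k-1} + p_{k-2}, q_k = a_k·q_{k-1} + q_{k-2} (p₋₁ = 1, q₋₁ = 0):
  k = 0: a₀ = 6; p₀/q₀ = 6/1; p₀² − 37·q₀² = 36 − 37 = -1.
  k = 1: m = 6, d = 1, a = ⌊(6 + 6)/1⌋ = 12; p/q = (12·6 + 1)/(12·1 + 0) = 73/12; p² − 37·q² = 5329 − 5328 = 1.
  The first convergent with p² − 37·q² = 1 gives the fundamental solution (x₁, y₁) = (73, 12).
Step 2: Apply the recurrence (x_{n+1}, y_{n+1}) = (x₁x_n + 37y₁y_n, x₁y_n + y₁x_n) repeatedly.
  From (x_1, y_1) = (73, 12): x_2 = 73·73 + 37·12·12 = 10657; y_2 = 73·12 + 12·73 = 1752.
  From (x_2, y_2) = (10657, 1752): x_3 = 73·10657 + 37·12·1752 = 1555849; y_3 = 73·1752 + 12·10657 = 255780.
  From (x_3, y_3) = (1555849, 255780): x_4 = 73·1555849 + 37·12·255780 = 227143297; y_4 = 73·255780 + 12·1555849 = 37342128.
  From (x_4, y_4) = (227143297, 37342128): x_5 = 73·227143297 + 37·12·37342128 = 33161365513; y_5 = 73·37342128 + 12·227143297 = 5451694908.
Step 3: Verify x_5² - 37·y_5² = 1099676162686785753169 - 1099676162686785753168 = 1 (should be 1). ✓

(x_1, y_1) = (73, 12); (x_5, y_5) = (33161365513, 5451694908).


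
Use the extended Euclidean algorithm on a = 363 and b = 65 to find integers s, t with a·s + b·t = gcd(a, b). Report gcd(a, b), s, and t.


Euclidean algorithm on (363, 65) — divide until remainder is 0:
  363 = 5 · 65 + 38
  65 = 1 · 38 + 27
  38 = 1 · 27 + 11
  27 = 2 · 11 + 5
  11 = 2 · 5 + 1
  5 = 5 · 1 + 0
gcd(363, 65) = 1.
Track Bezout coefficients alongside the remainders: start with r₀ = 363 = a·1 + b·0 (s = 1, t = 0) and r₁ = 65 = a·0 + b·1 (s = 0, t = 1); each new remainder r_{k+1} = r_{k-1} − q_k·r_k inherits s_{k+1} = s_{k-1} − q_k·s_k, t_{k+1} = t_{k-1} − q_k·t_k, so r_k = a·s_k + b·t_k at every step:
  q = 5: r = 38, s = 1 − 5·0 = 1, t = 0 − 5·1 = -5  (check: 363·1 + 65·(-5) = 38)
  q = 1: r = 27, s = 0 − 1·1 = -1, t = 1 − 1·(-5) = 6  (check: 363·(-1) + 65·6 = 27)
  q = 1: r = 11, s = 1 − 1·(-1) = 2, t = -5 − 1·6 = -11  (check: 363·2 + 65·(-11) = 11)
  q = 2: r = 5, s = -1 − 2·2 = -5, t = 6 − 2·(-11) = 28  (check: 363·(-5) + 65·28 = 5)
  q = 2: r = 1, s = 2 − 2·(-5) = 12, t = -11 − 2·28 = -67  (check: 363·12 + 65·(-67) = 1)
The row with r = 1 (the gcd) gives the Bezout coefficients s = 12, t = -67.
Result: 363 · (12) + 65 · (-67) = 1.

gcd(363, 65) = 1; s = 12, t = -67 (check: 363·12 + 65·(-67) = 1).


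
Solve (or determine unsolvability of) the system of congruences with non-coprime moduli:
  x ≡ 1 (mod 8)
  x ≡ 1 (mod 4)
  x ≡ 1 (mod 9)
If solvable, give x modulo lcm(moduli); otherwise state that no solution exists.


Moduli 8, 4, 9 are not pairwise coprime, so CRT works modulo lcm(m_i) when all pairwise compatibility conditions hold.
Pairwise compatibility: gcd(m_i, m_j) must divide a_i - a_j for every pair.
Merge one congruence at a time:
  Start: x ≡ 1 (mod 8).
  Combine with x ≡ 1 (mod 4): gcd(8, 4) = 4; 1 - 1 = 0, which IS divisible by 4, so compatible.
    Write x = 1 + 8·t and substitute into x ≡ 1 (mod 4): 8·t ≡ 1 − 1 = 0 (mod 4).
    Divide the congruence (and modulus) by g = 4: 2·t ≡ 0 (mod 1).
    Modulo 1 every t works; take t = 0.
    Then x = 1 + 8·0 = 1, valid modulo lcm(8, 4) = 8: x ≡ 1 (mod 8).
  Combine with x ≡ 1 (mod 9): gcd(8, 9) = 1; 1 - 1 = 0, which IS divisible by 1, so compatible.
    Write x = 1 + 8·t and substitute into x ≡ 1 (mod 9): 8·t ≡ 1 − 1 = 0 (mod 9).
    The inverse of 8 mod 9 is 8 (since 8·8 = 64 = 7·9 + 1), so t ≡ 8·0 = 0 ≡ 0 (mod 9).
    Then x = 1 + 8·0 = 1, valid modulo lcm(8, 9) = 72: x ≡ 1 (mod 72).
Verify: 1 mod 8 = 1, 1 mod 4 = 1, 1 mod 9 = 1.

x ≡ 1 (mod 72).


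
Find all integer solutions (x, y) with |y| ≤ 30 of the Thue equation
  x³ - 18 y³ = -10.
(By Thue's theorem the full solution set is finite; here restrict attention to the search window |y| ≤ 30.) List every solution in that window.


The equation is x³ - 18y³ = -10. For fixed y, x³ = 18·y³ − 10, so a solution requires the RHS to be a perfect cube.
Strategy: iterate y from -30 to 30, compute RHS = 18·y³ − 10, and check whether it is a (positive or negative) perfect cube.
Check small values of y:
  y = 0: RHS = -10 is not a perfect cube.
  y = 1: RHS = 8 = (2)³ ⇒ x = 2 works.
  y = -1: RHS = -28 is not a perfect cube.
  y = 2: RHS = 134 is not a perfect cube.
  y = -2: RHS = -154 is not a perfect cube.
  y = 3: RHS = 476 is not a perfect cube.
  y = -3: RHS = -496 is not a perfect cube.
Continuing the search up to |y| = 30 finds no further solutions beyond those listed.
Collected solutions: (2, 1).

Solutions (with |y| ≤ 30): (2, 1).


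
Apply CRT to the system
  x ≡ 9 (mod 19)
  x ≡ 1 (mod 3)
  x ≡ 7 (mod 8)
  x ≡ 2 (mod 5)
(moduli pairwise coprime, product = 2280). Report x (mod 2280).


Product of moduli M = 19 · 3 · 8 · 5 = 2280.
Merge one congruence at a time:
  Start: x ≡ 9 (mod 19).
  Combine with x ≡ 1 (mod 3); new modulus lcm = 57.
    Write x = 9 + 19·t and substitute into x ≡ 1 (mod 3): 19·t ≡ 1 − 9 = -8 (mod 3).
    Reduce coefficients mod 3: 1·t ≡ 1 (mod 3).
    So t ≡ 1 (mod 3).
    Then x = 9 + 19·1 = 28, valid modulo lcm(19, 3) = 57: x ≡ 28 (mod 57).
  Combine with x ≡ 7 (mod 8); new modulus lcm = 456.
    Write x = 28 + 57·t and substitute into x ≡ 7 (mod 8): 57·t ≡ 7 − 28 = -21 (mod 8).
    Reduce coefficients mod 8: 1·t ≡ 3 (mod 8).
    So t ≡ 3 (mod 8).
    Then x = 28 + 57·3 = 199, valid modulo lcm(57, 8) = 456: x ≡ 199 (mod 456).
  Combine with x ≡ 2 (mod 5); new modulus lcm = 2280.
    Write x = 199 + 456·t and substitute into x ≡ 2 (mod 5): 456·t ≡ 2 − 199 = -197 (mod 5).
    Reduce coefficients mod 5: 1·t ≡ 3 (mod 5).
    So t ≡ 3 (mod 5).
    Then x = 199 + 456·3 = 1567, valid modulo lcm(456, 5) = 2280: x ≡ 1567 (mod 2280).
Verify against each original: 1567 mod 19 = 9, 1567 mod 3 = 1, 1567 mod 8 = 7, 1567 mod 5 = 2.

x ≡ 1567 (mod 2280).


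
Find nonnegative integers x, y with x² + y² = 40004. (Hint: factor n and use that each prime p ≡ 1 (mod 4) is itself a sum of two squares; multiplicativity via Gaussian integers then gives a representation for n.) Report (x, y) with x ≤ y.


Step 1: Factor n = 40004 = 2^2 · 73 · 137.
Step 2: Check the mod-4 condition on each prime factor: 2 = 2 (special); 73 ≡ 1 (mod 4), exponent 1; 137 ≡ 1 (mod 4), exponent 1.
All primes ≡ 3 (mod 4) appear to even exponent (or don't appear), so by the two-squares theorem n IS expressible as a sum of two squares.
Step 3: Build a representation. Group n = k² · m with k = 2 and m = 73 · 137 = 10001 (a product of primes ≡ 1 (mod 4)); a representation of m scales to one of n via (k·x)² + (k·y)² = k²(x² + y²). Each prime p ≡ 1 (mod 4) is itself a sum of two squares; find a² by testing p − a² for a perfect square:
  73: 73 − 1² = 72, 73 − 2² = 69, 73 − 3² = 64 = 8² ⇒ 73 = 3² + 8².
  137: 137 − 1² = 136, 137 − 2² = 133, 137 − 3² = 128, 137 − 4² = 121 = 11² ⇒ 137 = 4² + 11².
  Combine using the Brahmagupta–Fibonacci identity (a² + b²)(c² + d²) = (ac − bd)² + (ad + bc)² = (ac + bd)² + (ad − bc)²:
  73 · 137 = 10001: from (3² + 8²)(4² + 11²), take (3·4 − 8·11, 3·11 + 8·4) = (12 − 88, 33 + 32) = (-76, 65); dropping signs (only squares matter) gives (76, 65); check 76² + 65² = 5776 + 4225 = 10001 ✓.
  Scale by k = 2: (2·76, 2·65) = (152, 130).
Step 4: Order so x ≤ y and verify: 130² + 152² = 16900 + 23104 = 40004 = n. ✓

n = 40004 = 130² + 152² (one valid representation with x ≤ y).


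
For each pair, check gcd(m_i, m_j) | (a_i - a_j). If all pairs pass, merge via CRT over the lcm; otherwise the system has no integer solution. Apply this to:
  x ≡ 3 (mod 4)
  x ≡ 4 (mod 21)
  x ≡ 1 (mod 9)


Moduli 4, 21, 9 are not pairwise coprime, so CRT works modulo lcm(m_i) when all pairwise compatibility conditions hold.
Pairwise compatibility: gcd(m_i, m_j) must divide a_i - a_j for every pair.
Merge one congruence at a time:
  Start: x ≡ 3 (mod 4).
  Combine with x ≡ 4 (mod 21): gcd(4, 21) = 1; 4 - 3 = 1, which IS divisible by 1, so compatible.
    Write x = 3 + 4·t and substitute into x ≡ 4 (mod 21): 4·t ≡ 4 − 3 = 1 (mod 21).
    The inverse of 4 mod 21 is 16 (since 4·16 = 64 = 3·21 + 1), so t ≡ 16·1 = 16 ≡ 16 (mod 21).
    Then x = 3 + 4·16 = 67, valid modulo lcm(4, 21) = 84: x ≡ 67 (mod 84).
  Combine with x ≡ 1 (mod 9): gcd(84, 9) = 3; 1 - 67 = -66, which IS divisible by 3, so compatible.
    Write x = 67 + 84·t and substitute into x ≡ 1 (mod 9): 84·t ≡ 1 − 67 = -66 (mod 9).
    Divide the congruence (and modulus) by g = 3: 28·t ≡ -22 (mod 3).
    Reduce coefficients mod 3: 1·t ≡ 2 (mod 3).
    So t ≡ 2 (mod 3).
    Then x = 67 + 84·2 = 235, valid modulo lcm(84, 9) = 252: x ≡ 235 (mod 252).
Verify: 235 mod 4 = 3, 235 mod 21 = 4, 235 mod 9 = 1.

x ≡ 235 (mod 252).


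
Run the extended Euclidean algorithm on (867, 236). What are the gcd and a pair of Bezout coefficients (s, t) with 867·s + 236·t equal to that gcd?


Euclidean algorithm on (867, 236) — divide until remainder is 0:
  867 = 3 · 236 + 159
  236 = 1 · 159 + 77
  159 = 2 · 77 + 5
  77 = 15 · 5 + 2
  5 = 2 · 2 + 1
  2 = 2 · 1 + 0
gcd(867, 236) = 1.
Track Bezout coefficients alongside the remainders: start with r₀ = 867 = a·1 + b·0 (s = 1, t = 0) and r₁ = 236 = a·0 + b·1 (s = 0, t = 1); each new remainder r_{k+1} = r_{k-1} − q_k·r_k inherits s_{k+1} = s_{k-1} − q_k·s_k, t_{k+1} = t_{k-1} − q_k·t_k, so r_k = a·s_k + b·t_k at every step:
  q = 3: r = 159, s = 1 − 3·0 = 1, t = 0 − 3·1 = -3  (check: 867·1 + 236·(-3) = 159)
  q = 1: r = 77, s = 0 − 1·1 = -1, t = 1 − 1·(-3) = 4  (check: 867·(-1) + 236·4 = 77)
  q = 2: r = 5, s = 1 − 2·(-1) = 3, t = -3 − 2·4 = -11  (check: 867·3 + 236·(-11) = 5)
  q = 15: r = 2, s = -1 − 15·3 = -46, t = 4 − 15·(-11) = 169  (check: 867·(-46) + 236·169 = 2)
  q = 2: r = 1, s = 3 − 2·(-46) = 95, t = -11 − 2·169 = -349  (check: 867·95 + 236·(-349) = 1)
The row with r = 1 (the gcd) gives the Bezout coefficients s = 95, t = -349.
Result: 867 · (95) + 236 · (-349) = 1.

gcd(867, 236) = 1; s = 95, t = -349 (check: 867·95 + 236·(-349) = 1).


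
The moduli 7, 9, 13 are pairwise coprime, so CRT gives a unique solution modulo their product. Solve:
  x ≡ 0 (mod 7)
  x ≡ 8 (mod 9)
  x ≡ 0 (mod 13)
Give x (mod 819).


Moduli 7, 9, 13 are pairwise coprime; by CRT there is a unique solution modulo M = 7 · 9 · 13 = 819.
Solve pairwise, accumulating the modulus:
  Start with x ≡ 0 (mod 7).
  Combine with x ≡ 8 (mod 9): since gcd(7, 9) = 1, we get a unique residue mod 63.
    Write x = 0 + 7·t and substitute into x ≡ 8 (mod 9): 7·t ≡ 8 − 0 = 8 (mod 9).
    The inverse of 7 mod 9 is 4 (since 7·4 = 28 = 3·9 + 1), so t ≡ 4·8 = 32 ≡ 5 (mod 9).
    Then x = 0 + 7·5 = 35, valid modulo lcm(7, 9) = 63: x ≡ 35 (mod 63).
  Combine with x ≡ 0 (mod 13): since gcd(63, 13) = 1, we get a unique residue mod 819.
    Write x = 35 + 63·t and substitute into x ≡ 0 (mod 13): 63·t ≡ 0 − 35 = -35 (mod 13).
    Reduce coefficients mod 13: 11·t ≡ 4 (mod 13).
    The inverse of 11 mod 13 is 6 (since 11·6 = 66 = 5·13 + 1), so t ≡ 6·4 = 24 ≡ 11 (mod 13).
    Then x = 35 + 63·11 = 728, valid modulo lcm(63, 13) = 819: x ≡ 728 (mod 819).
Verify: 728 mod 7 = 0 ✓, 728 mod 9 = 8 ✓, 728 mod 13 = 0 ✓.

x ≡ 728 (mod 819).


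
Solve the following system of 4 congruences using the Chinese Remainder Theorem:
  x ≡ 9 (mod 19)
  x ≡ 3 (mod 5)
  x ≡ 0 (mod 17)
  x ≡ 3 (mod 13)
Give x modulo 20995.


Product of moduli M = 19 · 5 · 17 · 13 = 20995.
Merge one congruence at a time:
  Start: x ≡ 9 (mod 19).
  Combine with x ≡ 3 (mod 5); new modulus lcm = 95.
    Write x = 9 + 19·t and substitute into x ≡ 3 (mod 5): 19·t ≡ 3 − 9 = -6 (mod 5).
    Reduce coefficients mod 5: 4·t ≡ 4 (mod 5).
    The inverse of 4 mod 5 is 4 (since 4·4 = 16 = 3·5 + 1), so t ≡ 4·4 = 16 ≡ 1 (mod 5).
    Then x = 9 + 19·1 = 28, valid modulo lcm(19, 5) = 95: x ≡ 28 (mod 95).
  Combine with x ≡ 0 (mod 17); new modulus lcm = 1615.
    Write x = 28 + 95·t and substitute into x ≡ 0 (mod 17): 95·t ≡ 0 − 28 = -28 (mod 17).
    Reduce coefficients mod 17: 10·t ≡ 6 (mod 17).
    The inverse of 10 mod 17 is 12 (since 10·12 = 120 = 7·17 + 1), so t ≡ 12·6 = 72 ≡ 4 (mod 17).
    Then x = 28 + 95·4 = 408, valid modulo lcm(95, 17) = 1615: x ≡ 408 (mod 1615).
  Combine with x ≡ 3 (mod 13); new modulus lcm = 20995.
    Write x = 408 + 1615·t and substitute into x ≡ 3 (mod 13): 1615·t ≡ 3 − 408 = -405 (mod 13).
    Reduce coefficients mod 13: 3·t ≡ 11 (mod 13).
    The inverse of 3 mod 13 is 9 (since 3·9 = 27 = 2·13 + 1), so t ≡ 9·11 = 99 ≡ 8 (mod 13).
    Then x = 408 + 1615·8 = 13328, valid modulo lcm(1615, 13) = 20995: x ≡ 13328 (mod 20995).
Verify against each original: 13328 mod 19 = 9, 13328 mod 5 = 3, 13328 mod 17 = 0, 13328 mod 13 = 3.

x ≡ 13328 (mod 20995).


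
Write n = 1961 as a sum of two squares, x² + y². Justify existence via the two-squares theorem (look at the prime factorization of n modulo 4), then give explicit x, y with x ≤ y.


Step 1: Factor n = 1961 = 37 · 53.
Step 2: Check the mod-4 condition on each prime factor: 37 ≡ 1 (mod 4), exponent 1; 53 ≡ 1 (mod 4), exponent 1.
All primes ≡ 3 (mod 4) appear to even exponent (or don't appear), so by the two-squares theorem n IS expressible as a sum of two squares.
Step 3: Build a representation. Here n = 37 · 53 is a product of primes ≡ 1 (mod 4). Each prime p ≡ 1 (mod 4) is itself a sum of two squares; find a² by testing p − a² for a perfect square:
  37: 37 − 1² = 36 = 6² ⇒ 37 = 1² + 6².
  53: 53 − 1² = 52, 53 − 2² = 49 = 7² ⇒ 53 = 2² + 7².
  Combine using the Brahmagupta–Fibonacci identity (a² + b²)(c² + d²) = (ac − bd)² + (ad + bc)² = (ac + bd)² + (ad − bc)²:
  37 · 53 = 1961: from (1² + 6²)(2² + 7²), take (1·2 − 6·7, 1·7 + 6·2) = (2 − 42, 7 + 12) = (-40, 19); dropping signs (only squares matter) gives (40, 19); check 40² + 19² = 1600 + 361 = 1961 ✓.
Step 4: Order so x ≤ y and verify: 19² + 40² = 361 + 1600 = 1961 = n. ✓

n = 1961 = 19² + 40² (one valid representation with x ≤ y).


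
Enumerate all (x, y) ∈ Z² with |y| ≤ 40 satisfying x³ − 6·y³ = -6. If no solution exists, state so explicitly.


The equation is x³ - 6y³ = -6. For fixed y, x³ = 6·y³ − 6, so a solution requires the RHS to be a perfect cube.
Strategy: iterate y from -40 to 40, compute RHS = 6·y³ − 6, and check whether it is a (positive or negative) perfect cube.
Check small values of y:
  y = 0: RHS = -6 is not a perfect cube.
  y = 1: RHS = 0 = (0)³ ⇒ x = 0 works.
  y = -1: RHS = -12 is not a perfect cube.
  y = 2: RHS = 42 is not a perfect cube.
  y = -2: RHS = -54 is not a perfect cube.
  y = 3: RHS = 156 is not a perfect cube.
  y = -3: RHS = -168 is not a perfect cube.
Continuing the search up to |y| = 40 finds no further solutions beyond those listed.
Collected solutions: (0, 1).

Solutions (with |y| ≤ 40): (0, 1).
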